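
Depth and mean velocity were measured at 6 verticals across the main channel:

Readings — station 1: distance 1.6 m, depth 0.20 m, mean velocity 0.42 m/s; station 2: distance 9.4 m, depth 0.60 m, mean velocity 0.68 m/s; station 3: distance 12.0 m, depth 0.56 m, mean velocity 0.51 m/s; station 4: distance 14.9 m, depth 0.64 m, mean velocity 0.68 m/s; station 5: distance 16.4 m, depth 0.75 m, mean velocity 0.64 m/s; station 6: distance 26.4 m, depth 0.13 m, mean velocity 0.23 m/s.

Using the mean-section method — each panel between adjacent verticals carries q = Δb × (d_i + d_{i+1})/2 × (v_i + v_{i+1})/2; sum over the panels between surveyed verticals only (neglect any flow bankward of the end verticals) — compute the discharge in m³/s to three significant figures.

6.25 m³/s

Panel 1-2: Δb = 7.8 m, d̄ = (0.20+0.60)/2 = 0.4, v̄ = (0.42+0.68)/2 = 0.55 → q = 7.8×0.4×0.55 = 1.716 m³/s
Panel 2-3: Δb = 2.6 m, d̄ = (0.60+0.56)/2 = 0.58, v̄ = (0.68+0.51)/2 = 0.595 → q = 2.6×0.58×0.595 = 0.8973 m³/s
Panel 3-4: Δb = 2.9 m, d̄ = (0.56+0.64)/2 = 0.6, v̄ = (0.51+0.68)/2 = 0.595 → q = 2.9×0.6×0.595 = 1.035 m³/s
Panel 4-5: Δb = 1.5 m, d̄ = (0.64+0.75)/2 = 0.695, v̄ = (0.68+0.64)/2 = 0.66 → q = 1.5×0.695×0.66 = 0.6881 m³/s
Panel 5-6: Δb = 10 m, d̄ = (0.75+0.13)/2 = 0.44, v̄ = (0.64+0.23)/2 = 0.435 → q = 10×0.44×0.435 = 1.914 m³/s
Q = Σ q = 6.251 m³/s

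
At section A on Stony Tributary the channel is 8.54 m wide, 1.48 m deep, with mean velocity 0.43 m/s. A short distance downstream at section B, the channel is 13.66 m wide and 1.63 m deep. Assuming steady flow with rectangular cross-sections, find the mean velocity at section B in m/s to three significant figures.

0.244 m/s

Q = A₁V₁ = (8.54×1.48) × 0.43 = 5.435 m³/s
A₂ = 13.66 × 1.63 = 22.27 m²
V₂ = Q/A₂ = 5.435/22.27 = 0.2441 m/s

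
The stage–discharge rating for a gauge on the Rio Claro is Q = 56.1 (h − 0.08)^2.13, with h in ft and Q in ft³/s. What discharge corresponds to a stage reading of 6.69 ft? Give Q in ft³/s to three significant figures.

3130 ft³/s

Q = 56.1 × (6.69 − 0.08)^2.13 = 56.1 × 6.61^2.13 = 3133 ft³/s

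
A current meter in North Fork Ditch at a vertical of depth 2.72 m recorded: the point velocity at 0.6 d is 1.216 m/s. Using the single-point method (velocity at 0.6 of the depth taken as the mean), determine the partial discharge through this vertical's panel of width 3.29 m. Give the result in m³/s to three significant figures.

10.9 m³/s

v̄ = v₀.₆ = 1.216 m/s
q = v̄ × d × w = 1.216 × 2.72 × 3.29 = 10.88 m³/s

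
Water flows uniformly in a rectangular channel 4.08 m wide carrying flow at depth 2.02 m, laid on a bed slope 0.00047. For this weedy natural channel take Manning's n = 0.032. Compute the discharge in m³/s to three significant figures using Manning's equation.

A = b·y = 4.08 × 2.02 = 8.242 m²
P = b + 2y = 4.08 + 2×2.02 = 8.120 m
R = A/P = 8.242/8.120 = 1.015 m
Q = (1/n)·A·R^(2/3)·S^(1/2) = (1/0.032) × 8.242 × 1.015^(2/3) × 0.00047^(1/2) = 5.639 m³/s

5.64 m³/s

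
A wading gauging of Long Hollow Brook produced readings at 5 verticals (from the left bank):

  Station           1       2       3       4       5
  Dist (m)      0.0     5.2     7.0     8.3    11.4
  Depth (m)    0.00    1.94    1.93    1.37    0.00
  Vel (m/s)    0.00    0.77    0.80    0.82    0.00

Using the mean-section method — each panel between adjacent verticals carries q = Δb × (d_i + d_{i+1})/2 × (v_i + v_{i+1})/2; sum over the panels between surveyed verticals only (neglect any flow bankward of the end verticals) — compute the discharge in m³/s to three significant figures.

7.28 m³/s

Panel 1-2: Δb = 5.2 m, d̄ = (0.00+1.94)/2 = 0.97, v̄ = (0.00+0.77)/2 = 0.385 → q = 5.2×0.97×0.385 = 1.942 m³/s
Panel 2-3: Δb = 1.8 m, d̄ = (1.94+1.93)/2 = 1.935, v̄ = (0.77+0.80)/2 = 0.785 → q = 1.8×1.935×0.785 = 2.734 m³/s
Panel 3-4: Δb = 1.3 m, d̄ = (1.93+1.37)/2 = 1.65, v̄ = (0.80+0.82)/2 = 0.81 → q = 1.3×1.65×0.81 = 1.737 m³/s
Panel 4-5: Δb = 3.1 m, d̄ = (1.37+0.00)/2 = 0.685, v̄ = (0.82+0.00)/2 = 0.41 → q = 3.1×0.685×0.41 = 0.8706 m³/s
Q = Σ q = 7.284 m³/s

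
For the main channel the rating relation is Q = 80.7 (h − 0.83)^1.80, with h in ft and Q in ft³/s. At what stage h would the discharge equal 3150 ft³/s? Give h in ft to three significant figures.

8.49 ft

h − h₀ = (Q/C)^(1/b) = (3150/80.7)^(1/1.80) = 7.658 ft
h = 0.83 + 7.658 = 8.488 ft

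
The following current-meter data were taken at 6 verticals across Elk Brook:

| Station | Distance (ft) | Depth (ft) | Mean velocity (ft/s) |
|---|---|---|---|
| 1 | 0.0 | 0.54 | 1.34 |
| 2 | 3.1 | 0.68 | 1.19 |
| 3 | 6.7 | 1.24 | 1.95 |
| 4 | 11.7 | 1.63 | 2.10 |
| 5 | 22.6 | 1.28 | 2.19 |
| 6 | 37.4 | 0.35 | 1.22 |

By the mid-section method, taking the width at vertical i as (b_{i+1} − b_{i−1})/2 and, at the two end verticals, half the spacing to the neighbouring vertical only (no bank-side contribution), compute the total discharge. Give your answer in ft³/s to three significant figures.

80.6 ft³/s

w_1 = (3.1 − 0.0)/2 = 1.55 ft; q_1 = 1.34 × 0.54 × 1.55 = 1.122 ft³/s
w_2 = (6.7 − 0.0)/2 = 3.35 ft; q_2 = 1.19 × 0.68 × 3.35 = 2.711 ft³/s
w_3 = (11.7 − 3.1)/2 = 4.3 ft; q_3 = 1.95 × 1.24 × 4.3 = 10.40 ft³/s
w_4 = (22.6 − 6.7)/2 = 7.95 ft; q_4 = 2.10 × 1.63 × 7.95 = 27.21 ft³/s
w_5 = (37.4 − 11.7)/2 = 12.85 ft; q_5 = 2.19 × 1.28 × 12.85 = 36.02 ft³/s
w_6 = (37.4 − 22.6)/2 = 7.4 ft; q_6 = 1.22 × 0.35 × 7.4 = 3.160 ft³/s
Q = Σ qᵢ = 80.62 ft³/s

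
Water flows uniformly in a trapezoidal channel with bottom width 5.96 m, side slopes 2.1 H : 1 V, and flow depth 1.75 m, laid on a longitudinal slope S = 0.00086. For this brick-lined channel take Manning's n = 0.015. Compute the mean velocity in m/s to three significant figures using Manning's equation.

2.20 m/s

A = (b + z·y)·y = (5.96 + 2.1×1.75)×1.75 = 16.86 m²
P = b + 2y√(1+z²) = 5.96 + 2×1.75×√(1+2.1²) = 14.10 m
R = A/P = 16.86/14.10 = 1.196 m
Q = (1/n)·A·R^(2/3)·S^(1/2) = (1/0.015) × 16.86 × 1.196^(2/3) × 0.00086^(1/2) = 37.14 m³/s
V = Q/A = 37.14/16.86 = 2.203 m/s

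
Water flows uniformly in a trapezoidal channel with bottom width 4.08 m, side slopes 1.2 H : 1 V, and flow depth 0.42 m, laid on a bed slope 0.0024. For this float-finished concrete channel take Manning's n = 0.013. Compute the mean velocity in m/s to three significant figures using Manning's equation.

1.90 m/s

A = (b + z·y)·y = (4.08 + 1.2×0.42)×0.42 = 1.925 m²
P = b + 2y√(1+z²) = 4.08 + 2×0.42×√(1+1.2²) = 5.392 m
R = A/P = 1.925/5.392 = 0.3571 m
Q = (1/n)·A·R^(2/3)·S^(1/2) = (1/0.013) × 1.925 × 0.3571^(2/3) × 0.0024^(1/2) = 3.652 m³/s
V = Q/A = 3.652/1.925 = 1.897 m/s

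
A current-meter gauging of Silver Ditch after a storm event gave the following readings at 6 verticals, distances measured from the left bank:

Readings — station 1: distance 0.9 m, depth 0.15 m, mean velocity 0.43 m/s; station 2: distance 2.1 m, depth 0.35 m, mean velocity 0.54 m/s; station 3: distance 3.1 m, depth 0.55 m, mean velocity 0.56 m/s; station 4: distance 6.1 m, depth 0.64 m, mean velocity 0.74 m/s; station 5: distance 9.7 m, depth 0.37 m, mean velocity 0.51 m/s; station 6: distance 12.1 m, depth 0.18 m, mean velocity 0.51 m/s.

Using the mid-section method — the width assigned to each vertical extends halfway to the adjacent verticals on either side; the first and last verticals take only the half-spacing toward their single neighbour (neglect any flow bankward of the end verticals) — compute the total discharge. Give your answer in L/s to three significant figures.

w_1 = (2.1 − 0.9)/2 = 0.6 m; q_1 = 0.43 × 0.15 × 0.6 = 0.03870 m³/s
w_2 = (3.1 − 0.9)/2 = 1.1 m; q_2 = 0.54 × 0.35 × 1.1 = 0.2079 m³/s
w_3 = (6.1 − 2.1)/2 = 2 m; q_3 = 0.56 × 0.55 × 2 = 0.6160 m³/s
w_4 = (9.7 − 3.1)/2 = 3.3 m; q_4 = 0.74 × 0.64 × 3.3 = 1.563 m³/s
w_5 = (12.1 − 6.1)/2 = 3 m; q_5 = 0.51 × 0.37 × 3 = 0.5661 m³/s
w_6 = (12.1 − 9.7)/2 = 1.2 m; q_6 = 0.51 × 0.18 × 1.2 = 0.1102 m³/s
Q = Σ qᵢ = 3.102 m³/s
= 3.102 × 1000 = 3102 L/s

3100 L/s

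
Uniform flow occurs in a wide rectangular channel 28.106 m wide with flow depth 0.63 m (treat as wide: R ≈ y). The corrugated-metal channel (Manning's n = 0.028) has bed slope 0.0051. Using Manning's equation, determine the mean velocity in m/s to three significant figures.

A = b·y = 28.106 × 0.63 = 17.71 m²
Wide channel: R ≈ y = 0.63 m
Q = (1/n)·A·R^(2/3)·S^(1/2) = (1/0.028) × 17.71 × 0.6300^(2/3) × 0.0051^(1/2) = 33.19 m³/s
V = Q/A = 33.19/17.71 = 1.874 m/s

1.87 m/s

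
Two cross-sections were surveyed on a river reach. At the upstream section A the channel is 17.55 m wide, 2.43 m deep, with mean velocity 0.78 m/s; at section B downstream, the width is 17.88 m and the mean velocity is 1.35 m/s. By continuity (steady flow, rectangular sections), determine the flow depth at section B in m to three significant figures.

Q = A₁V₁ = (17.55×2.43) × 0.78 = 33.26 m³/s
d₂ = Q/(b₂ V₂) = 33.26/(17.88×1.35) = 1.378 m

1.38 m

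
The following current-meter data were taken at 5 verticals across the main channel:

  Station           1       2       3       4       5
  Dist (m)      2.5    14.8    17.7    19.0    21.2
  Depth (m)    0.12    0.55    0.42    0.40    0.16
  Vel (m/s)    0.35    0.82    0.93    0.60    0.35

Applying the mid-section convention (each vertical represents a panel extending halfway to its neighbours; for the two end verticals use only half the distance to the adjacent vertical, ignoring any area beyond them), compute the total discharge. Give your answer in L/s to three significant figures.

w_1 = (14.8 − 2.5)/2 = 6.15 m; q_1 = 0.35 × 0.12 × 6.15 = 0.2583 m³/s
w_2 = (17.7 − 2.5)/2 = 7.6 m; q_2 = 0.82 × 0.55 × 7.6 = 3.428 m³/s
w_3 = (19.0 − 14.8)/2 = 2.1 m; q_3 = 0.93 × 0.42 × 2.1 = 0.8203 m³/s
w_4 = (21.2 − 17.7)/2 = 1.75 m; q_4 = 0.60 × 0.40 × 1.75 = 0.4200 m³/s
w_5 = (21.2 − 19.0)/2 = 1.1 m; q_5 = 0.35 × 0.16 × 1.1 = 0.06160 m³/s
Q = Σ qᵢ = 4.988 m³/s
= 4.988 × 1000 = 4988 L/s

4990 L/s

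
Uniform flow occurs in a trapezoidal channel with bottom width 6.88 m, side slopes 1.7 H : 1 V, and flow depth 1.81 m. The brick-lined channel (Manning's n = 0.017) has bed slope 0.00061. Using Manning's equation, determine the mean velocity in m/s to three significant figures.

A = (b + z·y)·y = (6.88 + 1.7×1.81)×1.81 = 18.02 m²
P = b + 2y√(1+z²) = 6.88 + 2×1.81×√(1+1.7²) = 14.02 m
R = A/P = 18.02/14.02 = 1.285 m
Q = (1/n)·A·R^(2/3)·S^(1/2) = (1/0.017) × 18.02 × 1.285^(2/3) × 0.00061^(1/2) = 30.96 m³/s
V = Q/A = 30.96/18.02 = 1.718 m/s

1.72 m/s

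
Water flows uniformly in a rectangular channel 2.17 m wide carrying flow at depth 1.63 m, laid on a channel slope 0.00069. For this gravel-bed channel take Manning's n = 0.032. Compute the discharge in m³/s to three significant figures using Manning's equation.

A = b·y = 2.17 × 1.63 = 3.537 m²
P = b + 2y = 2.17 + 2×1.63 = 5.430 m
R = A/P = 3.537/5.430 = 0.6514 m
Q = (1/n)·A·R^(2/3)·S^(1/2) = (1/0.032) × 3.537 × 0.6514^(2/3) × 0.00069^(1/2) = 2.182 m³/s

2.18 m³/s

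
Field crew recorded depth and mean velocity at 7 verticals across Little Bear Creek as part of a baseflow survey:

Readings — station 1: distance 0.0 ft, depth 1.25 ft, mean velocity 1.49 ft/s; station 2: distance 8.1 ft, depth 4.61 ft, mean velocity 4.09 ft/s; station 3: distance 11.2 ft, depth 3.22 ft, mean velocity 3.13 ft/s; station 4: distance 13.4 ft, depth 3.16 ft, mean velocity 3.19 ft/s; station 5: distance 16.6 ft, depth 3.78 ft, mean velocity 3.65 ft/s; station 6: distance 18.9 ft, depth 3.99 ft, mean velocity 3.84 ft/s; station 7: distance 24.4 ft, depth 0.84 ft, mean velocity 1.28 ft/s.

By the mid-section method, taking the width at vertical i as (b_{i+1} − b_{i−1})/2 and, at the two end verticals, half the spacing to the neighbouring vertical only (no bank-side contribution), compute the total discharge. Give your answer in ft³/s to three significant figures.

268 ft³/s

w_1 = (8.1 − 0.0)/2 = 4.05 ft; q_1 = 1.49 × 1.25 × 4.05 = 7.543 ft³/s
w_2 = (11.2 − 0.0)/2 = 5.6 ft; q_2 = 4.09 × 4.61 × 5.6 = 105.6 ft³/s
w_3 = (13.4 − 8.1)/2 = 2.65 ft; q_3 = 3.13 × 3.22 × 2.65 = 26.71 ft³/s
w_4 = (16.6 − 11.2)/2 = 2.7 ft; q_4 = 3.19 × 3.16 × 2.7 = 27.22 ft³/s
w_5 = (18.9 − 13.4)/2 = 2.75 ft; q_5 = 3.65 × 3.78 × 2.75 = 37.94 ft³/s
w_6 = (24.4 − 16.6)/2 = 3.9 ft; q_6 = 3.84 × 3.99 × 3.9 = 59.75 ft³/s
w_7 = (24.4 − 18.9)/2 = 2.75 ft; q_7 = 1.28 × 0.84 × 2.75 = 2.957 ft³/s
Q = Σ qᵢ = 267.7 ft³/s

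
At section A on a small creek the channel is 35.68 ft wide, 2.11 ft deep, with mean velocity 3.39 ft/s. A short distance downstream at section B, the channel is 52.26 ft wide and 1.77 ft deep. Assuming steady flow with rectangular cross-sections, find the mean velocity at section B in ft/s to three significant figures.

Q = A₁V₁ = (35.68×2.11) × 3.39 = 255.2 ft³/s
A₂ = 52.26 × 1.77 = 92.50 ft²
V₂ = Q/A₂ = 255.2/92.50 = 2.759 ft/s

2.76 ft/s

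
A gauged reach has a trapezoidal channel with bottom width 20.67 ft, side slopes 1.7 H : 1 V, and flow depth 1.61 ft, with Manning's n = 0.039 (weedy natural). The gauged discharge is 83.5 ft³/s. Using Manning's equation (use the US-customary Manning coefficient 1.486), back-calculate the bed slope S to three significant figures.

A = (b + z·y)·y = (20.67 + 1.7×1.61)×1.61 = 37.69 ft²
P = b + 2y√(1+z²) = 20.67 + 2×1.61×√(1+1.7²) = 27.02 ft
R = A/P = 37.69/27.02 = 1.395 ft
S = (Q·n / (1.486·A·R^(2/3)))² = (83.5×0.039 / (1.486×37.69×1.248))² = 0.002170

0.00217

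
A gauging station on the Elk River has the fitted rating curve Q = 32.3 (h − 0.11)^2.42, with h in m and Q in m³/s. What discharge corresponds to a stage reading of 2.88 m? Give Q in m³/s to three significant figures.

380 m³/s

Q = 32.3 × (2.88 − 0.11)^2.42 = 32.3 × 2.77^2.42 = 380.2 m³/s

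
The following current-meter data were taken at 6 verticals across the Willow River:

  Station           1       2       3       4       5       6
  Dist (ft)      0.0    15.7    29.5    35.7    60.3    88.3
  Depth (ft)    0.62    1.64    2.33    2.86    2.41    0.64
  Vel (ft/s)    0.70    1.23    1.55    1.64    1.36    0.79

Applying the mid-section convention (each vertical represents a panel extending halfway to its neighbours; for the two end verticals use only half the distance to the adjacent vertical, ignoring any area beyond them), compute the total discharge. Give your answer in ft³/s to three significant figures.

w_1 = (15.7 − 0.0)/2 = 7.85 ft; q_1 = 0.70 × 0.62 × 7.85 = 3.407 ft³/s
w_2 = (29.5 − 0.0)/2 = 14.75 ft; q_2 = 1.23 × 1.64 × 14.75 = 29.75 ft³/s
w_3 = (35.7 − 15.7)/2 = 10 ft; q_3 = 1.55 × 2.33 × 10 = 36.12 ft³/s
w_4 = (60.3 − 29.5)/2 = 15.4 ft; q_4 = 1.64 × 2.86 × 15.4 = 72.23 ft³/s
w_5 = (88.3 − 35.7)/2 = 26.3 ft; q_5 = 1.36 × 2.41 × 26.3 = 86.20 ft³/s
w_6 = (88.3 − 60.3)/2 = 14 ft; q_6 = 0.79 × 0.64 × 14 = 7.078 ft³/s
Q = Σ qᵢ = 234.8 ft³/s

235 ft³/s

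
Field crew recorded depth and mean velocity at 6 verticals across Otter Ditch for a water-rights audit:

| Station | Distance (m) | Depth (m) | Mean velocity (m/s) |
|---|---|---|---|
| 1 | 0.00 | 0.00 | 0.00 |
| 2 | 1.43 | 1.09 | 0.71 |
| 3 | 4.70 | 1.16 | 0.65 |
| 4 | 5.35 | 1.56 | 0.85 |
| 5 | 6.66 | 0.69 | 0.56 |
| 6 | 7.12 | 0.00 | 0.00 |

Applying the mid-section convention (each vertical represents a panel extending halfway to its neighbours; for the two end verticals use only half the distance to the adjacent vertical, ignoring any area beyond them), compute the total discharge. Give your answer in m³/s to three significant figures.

w_2 = (4.70 − 0.00)/2 = 2.35 m; q_2 = 0.71 × 1.09 × 2.35 = 1.819 m³/s
w_3 = (5.35 − 1.43)/2 = 1.96 m; q_3 = 0.65 × 1.16 × 1.96 = 1.478 m³/s
w_4 = (6.66 − 4.70)/2 = 0.98 m; q_4 = 0.85 × 1.56 × 0.98 = 1.299 m³/s
w_5 = (7.12 − 5.35)/2 = 0.885 m; q_5 = 0.56 × 0.69 × 0.885 = 0.3420 m³/s
Stations 1, 6 contribute zero (depth or velocity is 0).
Q = Σ qᵢ = 4.938 m³/s

4.94 m³/s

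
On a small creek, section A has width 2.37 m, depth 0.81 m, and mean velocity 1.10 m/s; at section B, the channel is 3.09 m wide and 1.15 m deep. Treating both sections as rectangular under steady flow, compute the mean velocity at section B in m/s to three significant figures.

Q = A₁V₁ = (2.37×0.81) × 1.10 = 2.112 m³/s
A₂ = 3.09 × 1.15 = 3.554 m²
V₂ = Q/A₂ = 2.112/3.554 = 0.5943 m/s

0.594 m/s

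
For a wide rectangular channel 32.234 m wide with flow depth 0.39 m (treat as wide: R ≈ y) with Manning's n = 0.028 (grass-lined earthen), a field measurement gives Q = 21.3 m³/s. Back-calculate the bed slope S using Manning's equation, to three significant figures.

0.00790

A = b·y = 32.234 × 0.39 = 12.57 m²
Wide channel: R ≈ y = 0.39 m
S = (Q·n / (1·A·R^(2/3)))² = (21.3×0.028 / (1×12.57×0.5338))² = 0.007899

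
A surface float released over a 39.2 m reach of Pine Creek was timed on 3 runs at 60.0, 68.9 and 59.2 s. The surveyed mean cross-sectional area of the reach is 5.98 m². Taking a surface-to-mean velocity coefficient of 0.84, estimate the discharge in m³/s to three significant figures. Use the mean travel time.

3.14 m³/s

t̄ = (60.0 + 68.9 + 59.2) / 3 = 62.7 s
v_surface = L / t̄ = 39.2 / 62.7 = 0.6252 m/s
v_mean = 0.84 × 0.6252 = 0.5252 m/s
Q = A × v_mean = 5.98 × 0.5252 = 3.141 m³/s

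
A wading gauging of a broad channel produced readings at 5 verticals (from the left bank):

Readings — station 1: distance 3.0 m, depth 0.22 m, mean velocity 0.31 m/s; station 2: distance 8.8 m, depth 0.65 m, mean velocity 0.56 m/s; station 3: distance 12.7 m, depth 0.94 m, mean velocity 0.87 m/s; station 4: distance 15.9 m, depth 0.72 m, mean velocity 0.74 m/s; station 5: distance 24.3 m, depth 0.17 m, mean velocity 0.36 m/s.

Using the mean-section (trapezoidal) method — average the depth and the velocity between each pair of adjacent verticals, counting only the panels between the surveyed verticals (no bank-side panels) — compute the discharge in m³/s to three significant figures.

Panel 1-2: Δb = 5.8 m, d̄ = (0.22+0.65)/2 = 0.435, v̄ = (0.31+0.56)/2 = 0.435 → q = 5.8×0.435×0.435 = 1.098 m³/s
Panel 2-3: Δb = 3.9 m, d̄ = (0.65+0.94)/2 = 0.795, v̄ = (0.56+0.87)/2 = 0.715 → q = 3.9×0.795×0.715 = 2.217 m³/s
Panel 3-4: Δb = 3.2 m, d̄ = (0.94+0.72)/2 = 0.83, v̄ = (0.87+0.74)/2 = 0.805 → q = 3.2×0.83×0.805 = 2.138 m³/s
Panel 4-5: Δb = 8.4 m, d̄ = (0.72+0.17)/2 = 0.445, v̄ = (0.74+0.36)/2 = 0.55 → q = 8.4×0.445×0.55 = 2.056 m³/s
Q = Σ q = 7.508 m³/s

7.51 m³/s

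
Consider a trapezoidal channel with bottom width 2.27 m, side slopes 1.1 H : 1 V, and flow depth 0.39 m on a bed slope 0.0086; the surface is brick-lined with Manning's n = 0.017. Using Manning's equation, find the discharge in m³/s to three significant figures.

A = (b + z·y)·y = (2.27 + 1.1×0.39)×0.39 = 1.053 m²
P = b + 2y√(1+z²) = 2.27 + 2×0.39×√(1+1.1²) = 3.430 m
R = A/P = 1.053/3.430 = 0.3069 m
Q = (1/n)·A·R^(2/3)·S^(1/2) = (1/0.017) × 1.053 × 0.3069^(2/3) × 0.0086^(1/2) = 2.613 m³/s

2.61 m³/s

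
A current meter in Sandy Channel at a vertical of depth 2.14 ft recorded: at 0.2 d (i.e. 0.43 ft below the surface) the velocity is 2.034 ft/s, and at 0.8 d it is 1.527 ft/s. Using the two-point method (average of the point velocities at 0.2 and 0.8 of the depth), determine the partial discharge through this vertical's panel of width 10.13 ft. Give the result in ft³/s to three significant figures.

v̄ = (2.034 + 1.527) / 2 = 1.781 ft/s
q = v̄ × d × w = 1.781 × 2.14 × 10.13 = 38.60 ft³/s

38.6 ft³/s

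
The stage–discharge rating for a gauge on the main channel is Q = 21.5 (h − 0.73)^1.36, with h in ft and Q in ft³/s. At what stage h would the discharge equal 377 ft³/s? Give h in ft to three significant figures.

h − h₀ = (Q/C)^(1/b) = (377/21.5)^(1/1.36) = 8.216 ft
h = 0.73 + 8.216 = 8.946 ft

8.95 ft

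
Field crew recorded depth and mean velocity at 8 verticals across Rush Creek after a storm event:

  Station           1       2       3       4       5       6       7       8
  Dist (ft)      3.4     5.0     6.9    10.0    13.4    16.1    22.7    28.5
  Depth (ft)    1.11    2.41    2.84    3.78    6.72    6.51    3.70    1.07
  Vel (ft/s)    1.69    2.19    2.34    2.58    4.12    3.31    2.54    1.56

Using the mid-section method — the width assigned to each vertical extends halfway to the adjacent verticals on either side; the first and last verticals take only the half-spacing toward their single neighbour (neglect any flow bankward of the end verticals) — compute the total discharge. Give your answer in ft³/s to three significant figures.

w_1 = (5.0 − 3.4)/2 = 0.8 ft; q_1 = 1.69 × 1.11 × 0.8 = 1.501 ft³/s
w_2 = (6.9 − 3.4)/2 = 1.75 ft; q_2 = 2.19 × 2.41 × 1.75 = 9.236 ft³/s
w_3 = (10.0 − 5.0)/2 = 2.5 ft; q_3 = 2.34 × 2.84 × 2.5 = 16.61 ft³/s
w_4 = (13.4 − 6.9)/2 = 3.25 ft; q_4 = 2.58 × 3.78 × 3.25 = 31.70 ft³/s
w_5 = (16.1 − 10.0)/2 = 3.05 ft; q_5 = 4.12 × 6.72 × 3.05 = 84.44 ft³/s
w_6 = (22.7 − 13.4)/2 = 4.65 ft; q_6 = 3.31 × 6.51 × 4.65 = 100.2 ft³/s
w_7 = (28.5 − 16.1)/2 = 6.2 ft; q_7 = 2.54 × 3.70 × 6.2 = 58.27 ft³/s
w_8 = (28.5 − 22.7)/2 = 2.9 ft; q_8 = 1.56 × 1.07 × 2.9 = 4.841 ft³/s
Q = Σ qᵢ = 306.8 ft³/s

307 ft³/s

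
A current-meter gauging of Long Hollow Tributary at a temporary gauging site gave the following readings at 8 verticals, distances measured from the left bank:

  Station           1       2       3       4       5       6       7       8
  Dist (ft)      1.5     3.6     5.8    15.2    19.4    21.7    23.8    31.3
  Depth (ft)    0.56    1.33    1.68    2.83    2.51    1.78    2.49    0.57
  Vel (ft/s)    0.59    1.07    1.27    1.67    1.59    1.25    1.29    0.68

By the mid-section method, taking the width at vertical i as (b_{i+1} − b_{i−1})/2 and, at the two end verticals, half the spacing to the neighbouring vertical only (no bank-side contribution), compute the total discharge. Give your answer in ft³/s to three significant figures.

82.7 ft³/s

w_1 = (3.6 − 1.5)/2 = 1.05 ft; q_1 = 0.59 × 0.56 × 1.05 = 0.3469 ft³/s
w_2 = (5.8 − 1.5)/2 = 2.15 ft; q_2 = 1.07 × 1.33 × 2.15 = 3.060 ft³/s
w_3 = (15.2 − 3.6)/2 = 5.8 ft; q_3 = 1.27 × 1.68 × 5.8 = 12.37 ft³/s
w_4 = (19.4 − 5.8)/2 = 6.8 ft; q_4 = 1.67 × 2.83 × 6.8 = 32.14 ft³/s
w_5 = (21.7 − 15.2)/2 = 3.25 ft; q_5 = 1.59 × 2.51 × 3.25 = 12.97 ft³/s
w_6 = (23.8 − 19.4)/2 = 2.2 ft; q_6 = 1.25 × 1.78 × 2.2 = 4.895 ft³/s
w_7 = (31.3 − 21.7)/2 = 4.8 ft; q_7 = 1.29 × 2.49 × 4.8 = 15.42 ft³/s
w_8 = (31.3 − 23.8)/2 = 3.75 ft; q_8 = 0.68 × 0.57 × 3.75 = 1.454 ft³/s
Q = Σ qᵢ = 82.66 ft³/s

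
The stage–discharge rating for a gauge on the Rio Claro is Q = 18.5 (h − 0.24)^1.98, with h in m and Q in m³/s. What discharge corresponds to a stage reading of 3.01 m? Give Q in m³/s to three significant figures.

139 m³/s

Q = 18.5 × (3.01 − 0.24)^1.98 = 18.5 × 2.77^1.98 = 139.1 m³/s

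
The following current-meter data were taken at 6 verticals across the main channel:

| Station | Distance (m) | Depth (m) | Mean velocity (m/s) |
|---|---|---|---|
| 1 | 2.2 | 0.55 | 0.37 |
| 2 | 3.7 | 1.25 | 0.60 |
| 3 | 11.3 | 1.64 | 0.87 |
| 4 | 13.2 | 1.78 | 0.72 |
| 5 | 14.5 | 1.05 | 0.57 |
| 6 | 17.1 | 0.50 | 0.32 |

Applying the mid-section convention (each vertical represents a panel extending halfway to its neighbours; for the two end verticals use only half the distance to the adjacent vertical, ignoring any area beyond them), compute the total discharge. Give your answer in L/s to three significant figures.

w_1 = (3.7 − 2.2)/2 = 0.75 m; q_1 = 0.37 × 0.55 × 0.75 = 0.1526 m³/s
w_2 = (11.3 − 2.2)/2 = 4.55 m; q_2 = 0.60 × 1.25 × 4.55 = 3.413 m³/s
w_3 = (13.2 − 3.7)/2 = 4.75 m; q_3 = 0.87 × 1.64 × 4.75 = 6.777 m³/s
w_4 = (14.5 − 11.3)/2 = 1.6 m; q_4 = 0.72 × 1.78 × 1.6 = 2.051 m³/s
w_5 = (17.1 − 13.2)/2 = 1.95 m; q_5 = 0.57 × 1.05 × 1.95 = 1.167 m³/s
w_6 = (17.1 − 14.5)/2 = 1.3 m; q_6 = 0.32 × 0.50 × 1.3 = 0.2080 m³/s
Q = Σ qᵢ = 13.77 m³/s
= 13.77 × 1000 = 13770 L/s

13800 L/s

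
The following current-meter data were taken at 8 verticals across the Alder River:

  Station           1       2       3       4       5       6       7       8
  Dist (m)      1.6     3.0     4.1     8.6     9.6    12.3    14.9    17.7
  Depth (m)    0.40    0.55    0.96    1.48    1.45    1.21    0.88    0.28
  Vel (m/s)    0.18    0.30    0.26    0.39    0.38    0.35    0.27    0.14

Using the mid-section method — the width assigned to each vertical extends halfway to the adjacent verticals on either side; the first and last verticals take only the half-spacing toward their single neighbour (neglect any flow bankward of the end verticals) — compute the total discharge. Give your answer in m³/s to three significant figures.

w_1 = (3.0 − 1.6)/2 = 0.7 m; q_1 = 0.18 × 0.40 × 0.7 = 0.05040 m³/s
w_2 = (4.1 − 1.6)/2 = 1.25 m; q_2 = 0.30 × 0.55 × 1.25 = 0.2063 m³/s
w_3 = (8.6 − 3.0)/2 = 2.8 m; q_3 = 0.26 × 0.96 × 2.8 = 0.6989 m³/s
w_4 = (9.6 − 4.1)/2 = 2.75 m; q_4 = 0.39 × 1.48 × 2.75 = 1.587 m³/s
w_5 = (12.3 − 8.6)/2 = 1.85 m; q_5 = 0.38 × 1.45 × 1.85 = 1.019 m³/s
w_6 = (14.9 − 9.6)/2 = 2.65 m; q_6 = 0.35 × 1.21 × 2.65 = 1.122 m³/s
w_7 = (17.7 − 12.3)/2 = 2.7 m; q_7 = 0.27 × 0.88 × 2.7 = 0.6415 m³/s
w_8 = (17.7 − 14.9)/2 = 1.4 m; q_8 = 0.14 × 0.28 × 1.4 = 0.05488 m³/s
Q = Σ qᵢ = 5.381 m³/s

5.38 m³/s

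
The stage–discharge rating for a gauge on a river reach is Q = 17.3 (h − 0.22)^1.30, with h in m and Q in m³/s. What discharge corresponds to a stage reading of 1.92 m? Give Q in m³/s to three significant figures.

Q = 17.3 × (1.92 − 0.22)^1.30 = 17.3 × 1.7^1.30 = 34.48 m³/s

34.5 m³/s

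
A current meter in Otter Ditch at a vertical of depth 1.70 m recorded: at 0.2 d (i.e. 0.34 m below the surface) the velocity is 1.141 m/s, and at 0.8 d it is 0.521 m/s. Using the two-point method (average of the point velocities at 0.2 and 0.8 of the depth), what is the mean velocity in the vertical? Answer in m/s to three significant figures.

0.831 m/s

v̄ = (1.141 + 0.521) / 2 = 0.8310 m/s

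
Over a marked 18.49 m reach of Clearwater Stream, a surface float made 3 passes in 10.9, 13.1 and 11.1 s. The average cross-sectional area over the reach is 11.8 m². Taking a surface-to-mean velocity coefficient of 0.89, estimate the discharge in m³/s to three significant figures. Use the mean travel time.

t̄ = (10.9 + 13.1 + 11.1) / 3 = 11.7 s
v_surface = L / t̄ = 18.49 / 11.7 = 1.580 m/s
v_mean = 0.89 × 1.580 = 1.407 m/s
Q = A × v_mean = 11.8 × 1.407 = 16.60 m³/s

16.6 m³/s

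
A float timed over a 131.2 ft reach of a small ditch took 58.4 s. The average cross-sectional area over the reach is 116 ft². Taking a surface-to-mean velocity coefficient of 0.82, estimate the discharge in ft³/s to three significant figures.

v_surface = L / t̄ = 131.2 / 58.4 = 2.247 ft/s
v_mean = 0.82 × 2.247 = 1.842 ft/s
Q = A × v_mean = 116 × 1.842 = 213.7 ft³/s

214 ft³/s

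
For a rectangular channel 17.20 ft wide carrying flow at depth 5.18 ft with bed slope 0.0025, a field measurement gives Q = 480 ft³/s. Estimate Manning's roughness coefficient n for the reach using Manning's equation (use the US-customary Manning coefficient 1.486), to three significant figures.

0.0302

A = b·y = 17.20 × 5.18 = 89.10 ft²
P = b + 2y = 17.20 + 2×5.18 = 27.56 ft
R = A/P = 89.10/27.56 = 3.233 ft
n = (1.486/Q)·A·R^(2/3)·S^(1/2) = (1.486/480) × 89.10 × 2.186 × 0.05000 = 0.03015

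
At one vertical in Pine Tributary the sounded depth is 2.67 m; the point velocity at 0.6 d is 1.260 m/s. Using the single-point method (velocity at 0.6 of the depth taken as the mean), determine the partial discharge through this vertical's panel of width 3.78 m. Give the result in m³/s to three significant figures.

v̄ = v₀.₆ = 1.260 m/s
q = v̄ × d × w = 1.260 × 2.67 × 3.78 = 12.72 m³/s

12.7 m³/s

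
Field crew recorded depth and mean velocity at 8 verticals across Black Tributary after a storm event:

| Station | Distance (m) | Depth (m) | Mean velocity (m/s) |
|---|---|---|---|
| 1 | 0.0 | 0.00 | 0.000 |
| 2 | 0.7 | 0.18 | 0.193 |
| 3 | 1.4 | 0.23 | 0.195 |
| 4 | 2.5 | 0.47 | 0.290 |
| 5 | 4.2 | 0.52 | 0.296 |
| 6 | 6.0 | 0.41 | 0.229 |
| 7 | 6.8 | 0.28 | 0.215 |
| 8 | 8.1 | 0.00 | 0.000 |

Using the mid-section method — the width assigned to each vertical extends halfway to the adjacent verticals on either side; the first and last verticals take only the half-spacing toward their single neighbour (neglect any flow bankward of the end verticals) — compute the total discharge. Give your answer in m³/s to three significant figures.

w_2 = (1.4 − 0.0)/2 = 0.7 m; q_2 = 0.193 × 0.18 × 0.7 = 0.02432 m³/s
w_3 = (2.5 − 0.7)/2 = 0.9 m; q_3 = 0.195 × 0.23 × 0.9 = 0.04037 m³/s
w_4 = (4.2 − 1.4)/2 = 1.4 m; q_4 = 0.290 × 0.47 × 1.4 = 0.1908 m³/s
w_5 = (6.0 − 2.5)/2 = 1.75 m; q_5 = 0.296 × 0.52 × 1.75 = 0.2694 m³/s
w_6 = (6.8 − 4.2)/2 = 1.3 m; q_6 = 0.229 × 0.41 × 1.3 = 0.1221 m³/s
w_7 = (8.1 − 6.0)/2 = 1.05 m; q_7 = 0.215 × 0.28 × 1.05 = 0.06321 m³/s
Stations 1, 8 contribute zero (depth or velocity is 0).
Q = Σ qᵢ = 0.7101 m³/s

0.710 m³/s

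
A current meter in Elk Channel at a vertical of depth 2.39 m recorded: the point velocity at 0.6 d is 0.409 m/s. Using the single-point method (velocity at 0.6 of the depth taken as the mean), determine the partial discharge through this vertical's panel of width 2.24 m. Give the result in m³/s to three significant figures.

2.19 m³/s

v̄ = v₀.₆ = 0.409 m/s
q = v̄ × d × w = 0.4090 × 2.39 × 2.24 = 2.190 m³/s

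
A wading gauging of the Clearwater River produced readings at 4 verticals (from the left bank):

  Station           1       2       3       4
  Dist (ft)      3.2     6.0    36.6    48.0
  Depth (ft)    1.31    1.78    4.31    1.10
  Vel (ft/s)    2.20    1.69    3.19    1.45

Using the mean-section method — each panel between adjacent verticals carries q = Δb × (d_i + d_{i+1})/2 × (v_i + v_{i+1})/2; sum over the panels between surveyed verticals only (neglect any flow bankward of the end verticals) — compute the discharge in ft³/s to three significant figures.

307 ft³/s

Panel 1-2: Δb = 2.8 ft, d̄ = (1.31+1.78)/2 = 1.545, v̄ = (2.20+1.69)/2 = 1.945 → q = 2.8×1.545×1.945 = 8.414 ft³/s
Panel 2-3: Δb = 30.6 ft, d̄ = (1.78+4.31)/2 = 3.045, v̄ = (1.69+3.19)/2 = 2.44 → q = 30.6×3.045×2.44 = 227.4 ft³/s
Panel 3-4: Δb = 11.4 ft, d̄ = (4.31+1.10)/2 = 2.705, v̄ = (3.19+1.45)/2 = 2.32 → q = 11.4×2.705×2.32 = 71.54 ft³/s
Q = Σ q = 307.3 ft³/s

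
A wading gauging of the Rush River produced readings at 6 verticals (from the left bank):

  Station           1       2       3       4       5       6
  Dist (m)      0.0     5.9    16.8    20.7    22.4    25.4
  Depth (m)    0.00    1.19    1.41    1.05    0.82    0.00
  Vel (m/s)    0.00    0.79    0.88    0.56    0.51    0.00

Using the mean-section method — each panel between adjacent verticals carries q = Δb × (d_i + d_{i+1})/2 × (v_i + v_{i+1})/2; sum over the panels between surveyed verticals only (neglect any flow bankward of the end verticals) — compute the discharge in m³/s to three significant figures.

17.8 m³/s

Panel 1-2: Δb = 5.9 m, d̄ = (0.00+1.19)/2 = 0.595, v̄ = (0.00+0.79)/2 = 0.395 → q = 5.9×0.595×0.395 = 1.387 m³/s
Panel 2-3: Δb = 10.9 m, d̄ = (1.19+1.41)/2 = 1.3, v̄ = (0.79+0.88)/2 = 0.835 → q = 10.9×1.3×0.835 = 11.83 m³/s
Panel 3-4: Δb = 3.9 m, d̄ = (1.41+1.05)/2 = 1.23, v̄ = (0.88+0.56)/2 = 0.72 → q = 3.9×1.23×0.72 = 3.454 m³/s
Panel 4-5: Δb = 1.7 m, d̄ = (1.05+0.82)/2 = 0.935, v̄ = (0.56+0.51)/2 = 0.535 → q = 1.7×0.935×0.535 = 0.8504 m³/s
Panel 5-6: Δb = 3 m, d̄ = (0.82+0.00)/2 = 0.41, v̄ = (0.51+0.00)/2 = 0.255 → q = 3×0.41×0.255 = 0.3137 m³/s
Q = Σ q = 17.84 m³/s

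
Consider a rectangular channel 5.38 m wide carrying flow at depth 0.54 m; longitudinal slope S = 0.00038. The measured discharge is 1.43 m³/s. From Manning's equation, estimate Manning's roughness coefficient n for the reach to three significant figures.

A = b·y = 5.38 × 0.54 = 2.905 m²
P = b + 2y = 5.38 + 2×0.54 = 6.460 m
R = A/P = 2.905/6.460 = 0.4497 m
n = (1/Q)·A·R^(2/3)·S^(1/2) = (1/1.43) × 2.905 × 0.5870 × 0.01949 = 0.02325

0.0232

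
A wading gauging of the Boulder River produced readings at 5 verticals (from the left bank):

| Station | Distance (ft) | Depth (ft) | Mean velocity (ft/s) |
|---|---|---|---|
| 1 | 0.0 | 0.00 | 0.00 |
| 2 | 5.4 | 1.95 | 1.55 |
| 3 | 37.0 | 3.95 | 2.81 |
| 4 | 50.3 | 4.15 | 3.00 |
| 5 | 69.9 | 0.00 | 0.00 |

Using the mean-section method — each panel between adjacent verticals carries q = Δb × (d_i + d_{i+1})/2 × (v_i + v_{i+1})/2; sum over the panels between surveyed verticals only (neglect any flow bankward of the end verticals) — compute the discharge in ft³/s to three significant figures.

Panel 1-2: Δb = 5.4 ft, d̄ = (0.00+1.95)/2 = 0.975, v̄ = (0.00+1.55)/2 = 0.775 → q = 5.4×0.975×0.775 = 4.080 ft³/s
Panel 2-3: Δb = 31.6 ft, d̄ = (1.95+3.95)/2 = 2.95, v̄ = (1.55+2.81)/2 = 2.18 → q = 31.6×2.95×2.18 = 203.2 ft³/s
Panel 3-4: Δb = 13.3 ft, d̄ = (3.95+4.15)/2 = 4.05, v̄ = (2.81+3.00)/2 = 2.905 → q = 13.3×4.05×2.905 = 156.5 ft³/s
Panel 4-5: Δb = 19.6 ft, d̄ = (4.15+0.00)/2 = 2.075, v̄ = (3.00+0.00)/2 = 1.5 → q = 19.6×2.075×1.5 = 61.01 ft³/s
Q = Σ q = 424.8 ft³/s

425 ft³/s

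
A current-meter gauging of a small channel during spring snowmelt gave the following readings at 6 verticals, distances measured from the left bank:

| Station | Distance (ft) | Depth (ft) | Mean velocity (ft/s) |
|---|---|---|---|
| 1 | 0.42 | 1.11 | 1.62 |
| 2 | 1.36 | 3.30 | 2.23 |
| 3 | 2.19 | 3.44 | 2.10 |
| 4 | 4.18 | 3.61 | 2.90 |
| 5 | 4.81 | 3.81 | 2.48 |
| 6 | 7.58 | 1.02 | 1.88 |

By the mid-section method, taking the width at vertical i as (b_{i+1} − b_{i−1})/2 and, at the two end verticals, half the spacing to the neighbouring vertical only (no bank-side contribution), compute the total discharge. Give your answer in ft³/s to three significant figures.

50.0 ft³/s

w_1 = (1.36 − 0.42)/2 = 0.47 ft; q_1 = 1.62 × 1.11 × 0.47 = 0.8452 ft³/s
w_2 = (2.19 − 0.42)/2 = 0.885 ft; q_2 = 2.23 × 3.30 × 0.885 = 6.513 ft³/s
w_3 = (4.18 − 1.36)/2 = 1.41 ft; q_3 = 2.10 × 3.44 × 1.41 = 10.19 ft³/s
w_4 = (4.81 − 2.19)/2 = 1.31 ft; q_4 = 2.90 × 3.61 × 1.31 = 13.71 ft³/s
w_5 = (7.58 − 4.18)/2 = 1.7 ft; q_5 = 2.48 × 3.81 × 1.7 = 16.06 ft³/s
w_6 = (7.58 − 4.81)/2 = 1.385 ft; q_6 = 1.88 × 1.02 × 1.385 = 2.656 ft³/s
Q = Σ qᵢ = 49.98 ft³/s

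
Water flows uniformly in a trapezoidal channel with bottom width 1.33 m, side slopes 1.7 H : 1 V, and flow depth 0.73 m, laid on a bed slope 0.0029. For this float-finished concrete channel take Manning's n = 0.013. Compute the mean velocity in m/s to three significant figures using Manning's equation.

2.42 m/s

A = (b + z·y)·y = (1.33 + 1.7×0.73)×0.73 = 1.877 m²
P = b + 2y√(1+z²) = 1.33 + 2×0.73×√(1+1.7²) = 4.210 m
R = A/P = 1.877/4.210 = 0.4458 m
Q = (1/n)·A·R^(2/3)·S^(1/2) = (1/0.013) × 1.877 × 0.4458^(2/3) × 0.0029^(1/2) = 4.537 m³/s
V = Q/A = 4.537/1.877 = 2.418 m/s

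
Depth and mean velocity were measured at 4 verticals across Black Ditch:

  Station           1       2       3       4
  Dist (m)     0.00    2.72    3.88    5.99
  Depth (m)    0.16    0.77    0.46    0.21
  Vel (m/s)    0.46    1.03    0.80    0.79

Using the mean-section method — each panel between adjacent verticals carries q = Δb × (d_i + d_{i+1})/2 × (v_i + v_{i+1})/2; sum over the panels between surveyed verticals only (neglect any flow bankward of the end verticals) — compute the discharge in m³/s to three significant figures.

Panel 1-2: Δb = 2.72 m, d̄ = (0.16+0.77)/2 = 0.465, v̄ = (0.46+1.03)/2 = 0.745 → q = 2.72×0.465×0.745 = 0.9423 m³/s
Panel 2-3: Δb = 1.16 m, d̄ = (0.77+0.46)/2 = 0.615, v̄ = (1.03+0.80)/2 = 0.915 → q = 1.16×0.615×0.915 = 0.6528 m³/s
Panel 3-4: Δb = 2.11 m, d̄ = (0.46+0.21)/2 = 0.335, v̄ = (0.80+0.79)/2 = 0.795 → q = 2.11×0.335×0.795 = 0.5619 m³/s
Q = Σ q = 2.157 m³/s

2.16 m³/s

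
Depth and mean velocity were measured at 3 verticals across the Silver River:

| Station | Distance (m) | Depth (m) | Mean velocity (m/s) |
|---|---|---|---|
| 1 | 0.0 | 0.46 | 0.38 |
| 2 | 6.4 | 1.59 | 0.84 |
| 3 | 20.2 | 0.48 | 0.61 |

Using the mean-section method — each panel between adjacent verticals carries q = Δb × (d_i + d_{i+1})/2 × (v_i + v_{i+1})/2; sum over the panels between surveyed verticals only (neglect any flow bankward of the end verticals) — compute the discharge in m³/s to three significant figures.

Panel 1-2: Δb = 6.4 m, d̄ = (0.46+1.59)/2 = 1.025, v̄ = (0.38+0.84)/2 = 0.61 → q = 6.4×1.025×0.61 = 4.002 m³/s
Panel 2-3: Δb = 13.8 m, d̄ = (1.59+0.48)/2 = 1.035, v̄ = (0.84+0.61)/2 = 0.725 → q = 13.8×1.035×0.725 = 10.36 m³/s
Q = Σ q = 14.36 m³/s

14.4 m³/s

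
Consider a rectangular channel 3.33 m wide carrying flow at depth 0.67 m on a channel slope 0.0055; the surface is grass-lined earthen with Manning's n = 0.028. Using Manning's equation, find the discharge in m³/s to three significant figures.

3.61 m³/s

A = b·y = 3.33 × 0.67 = 2.231 m²
P = b + 2y = 3.33 + 2×0.67 = 4.670 m
R = A/P = 2.231/4.670 = 0.4778 m
Q = (1/n)·A·R^(2/3)·S^(1/2) = (1/0.028) × 2.231 × 0.4778^(2/3) × 0.0055^(1/2) = 3.611 m³/s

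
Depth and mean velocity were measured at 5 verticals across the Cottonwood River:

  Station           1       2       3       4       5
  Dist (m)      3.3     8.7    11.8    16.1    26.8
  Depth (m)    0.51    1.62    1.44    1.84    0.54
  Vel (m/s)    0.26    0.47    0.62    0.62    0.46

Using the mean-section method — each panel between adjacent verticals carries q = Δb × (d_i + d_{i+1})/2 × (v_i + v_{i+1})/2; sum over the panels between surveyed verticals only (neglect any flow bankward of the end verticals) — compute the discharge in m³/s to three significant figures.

15.9 m³/s

Panel 1-2: Δb = 5.4 m, d̄ = (0.51+1.62)/2 = 1.065, v̄ = (0.26+0.47)/2 = 0.365 → q = 5.4×1.065×0.365 = 2.099 m³/s
Panel 2-3: Δb = 3.1 m, d̄ = (1.62+1.44)/2 = 1.53, v̄ = (0.47+0.62)/2 = 0.545 → q = 3.1×1.53×0.545 = 2.585 m³/s
Panel 3-4: Δb = 4.3 m, d̄ = (1.44+1.84)/2 = 1.64, v̄ = (0.62+0.62)/2 = 0.62 → q = 4.3×1.64×0.62 = 4.372 m³/s
Panel 4-5: Δb = 10.7 m, d̄ = (1.84+0.54)/2 = 1.19, v̄ = (0.62+0.46)/2 = 0.54 → q = 10.7×1.19×0.54 = 6.876 m³/s
Q = Σ q = 15.93 m³/s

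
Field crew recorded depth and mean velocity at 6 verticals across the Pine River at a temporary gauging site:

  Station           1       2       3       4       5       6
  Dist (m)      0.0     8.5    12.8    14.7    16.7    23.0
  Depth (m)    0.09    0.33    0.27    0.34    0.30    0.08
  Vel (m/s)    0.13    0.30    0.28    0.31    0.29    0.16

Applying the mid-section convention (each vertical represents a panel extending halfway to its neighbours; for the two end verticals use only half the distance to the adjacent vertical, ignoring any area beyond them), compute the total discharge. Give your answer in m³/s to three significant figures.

w_1 = (8.5 − 0.0)/2 = 4.25 m; q_1 = 0.13 × 0.09 × 4.25 = 0.04973 m³/s
w_2 = (12.8 − 0.0)/2 = 6.4 m; q_2 = 0.30 × 0.33 × 6.4 = 0.6336 m³/s
w_3 = (14.7 − 8.5)/2 = 3.1 m; q_3 = 0.28 × 0.27 × 3.1 = 0.2344 m³/s
w_4 = (16.7 − 12.8)/2 = 1.95 m; q_4 = 0.31 × 0.34 × 1.95 = 0.2055 m³/s
w_5 = (23.0 − 14.7)/2 = 4.15 m; q_5 = 0.29 × 0.30 × 4.15 = 0.3611 m³/s
w_6 = (23.0 − 16.7)/2 = 3.15 m; q_6 = 0.16 × 0.08 × 3.15 = 0.04032 m³/s
Q = Σ qᵢ = 1.525 m³/s

1.52 m³/s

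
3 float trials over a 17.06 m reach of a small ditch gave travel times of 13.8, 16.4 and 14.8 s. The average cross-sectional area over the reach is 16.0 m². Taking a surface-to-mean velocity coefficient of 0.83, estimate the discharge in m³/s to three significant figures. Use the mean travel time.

t̄ = (13.8 + 16.4 + 14.8) / 3 = 15 s
v_surface = L / t̄ = 17.06 / 15 = 1.137 m/s
v_mean = 0.83 × 1.137 = 0.9440 m/s
Q = A × v_mean = 16.0 × 0.9440 = 15.10 m³/s

15.1 m³/s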